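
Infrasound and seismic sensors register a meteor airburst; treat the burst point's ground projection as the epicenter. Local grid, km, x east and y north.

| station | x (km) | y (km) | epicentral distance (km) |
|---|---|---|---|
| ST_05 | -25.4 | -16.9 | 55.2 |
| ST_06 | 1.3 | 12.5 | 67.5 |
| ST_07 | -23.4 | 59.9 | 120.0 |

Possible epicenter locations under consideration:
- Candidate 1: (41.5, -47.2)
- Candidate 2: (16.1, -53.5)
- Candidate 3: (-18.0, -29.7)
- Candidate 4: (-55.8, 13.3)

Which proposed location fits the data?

Candidate 2

For each candidate, compare |candidate − station| to the reported distance:
Candidate 1: residuals ST_05 18.2, ST_06 4.5, ST_07 5.2 → max 18.2 km
Candidate 2: residuals ST_05 0.1, ST_06 0.1, ST_07 0.1 → max 0.1 km
Candidate 3: residuals ST_05 40.4, ST_06 21.1, ST_07 30.2 → max 40.4 km
Candidate 4: residuals ST_05 12.3, ST_06 10.4, ST_07 63.2 → max 63.2 km
Only Candidate 2 has all residuals ≈ 0.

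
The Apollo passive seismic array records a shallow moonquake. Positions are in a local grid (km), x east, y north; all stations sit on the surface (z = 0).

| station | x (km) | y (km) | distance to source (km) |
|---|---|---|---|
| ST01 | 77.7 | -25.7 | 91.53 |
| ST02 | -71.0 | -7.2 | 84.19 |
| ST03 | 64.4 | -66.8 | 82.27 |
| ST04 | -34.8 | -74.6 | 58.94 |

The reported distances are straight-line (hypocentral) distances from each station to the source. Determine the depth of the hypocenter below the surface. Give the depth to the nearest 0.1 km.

Each station gives a sphere (x−x_i)² + (y−y_i)² + z² = d_i² (stations at z=0).
Subtracting the ST01 sphere from ST02 and ST03: z² cancels, leaving linear equations in x and y:
-297.4 x + 37.0 y = -315.16
-26.6 x − 82.2 y = 3521.21
Solving: x ≈ -4.104, y ≈ -41.509 km (keep extra digits for the depth step; rounded: -4.1, -41.5).
Then from the ST01 sphere: z² = 91.53² − (x − 77.7)² − (y + 25.7)² with x = -4.104, y = -41.509, so z ≈ 37.894 ≈ 37.9 km.

depth ≈ 37.9 km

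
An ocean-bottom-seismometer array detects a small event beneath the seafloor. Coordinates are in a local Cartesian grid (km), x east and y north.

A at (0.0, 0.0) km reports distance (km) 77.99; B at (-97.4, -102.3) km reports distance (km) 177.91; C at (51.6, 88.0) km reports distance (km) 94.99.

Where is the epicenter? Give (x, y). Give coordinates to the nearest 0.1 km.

-40.9 km east, 66.4 km north

Circle about each station: x² + y² = 77.99²; (x + 97.4)² + (y + 102.3)² = 177.91²; (x − 51.6)² + (y − 88.0)² = 94.99².
Subtracting pairs of circle equations eliminates x²+y² and gives linear equations (the radical axes):
-194.8 x − 204.6 y = -5617.48
103.2 x + 176.0 y = 7465.90
Solving the 2×2 system: x ≈ -40.9, y ≈ 66.4 km.
Check against A (with the unrounded x, y): √(x²+y²) = 78.00 ≈ 77.99 km. ✓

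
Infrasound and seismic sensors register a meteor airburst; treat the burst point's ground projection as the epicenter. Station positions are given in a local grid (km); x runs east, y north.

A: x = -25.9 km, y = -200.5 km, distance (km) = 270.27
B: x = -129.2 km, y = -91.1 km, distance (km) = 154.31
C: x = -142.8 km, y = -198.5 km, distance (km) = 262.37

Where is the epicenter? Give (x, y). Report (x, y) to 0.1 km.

Circle about each station: (x + 25.9)² + (y + 200.5)² = 270.27²; (x + 129.2)² + (y + 91.1)² = 154.31²; (x + 142.8)² + (y + 198.5)² = 262.37².
Subtracting the A equation from the B and C equations removes the quadratic terms:
-206.6 x + 218.8 y = 33355.09
-233.8 x + 4.0 y = 23130.89
Solving the 2×2 system: x ≈ -97.9, y ≈ 60.0 km.

-97.9 km east, 60.0 km north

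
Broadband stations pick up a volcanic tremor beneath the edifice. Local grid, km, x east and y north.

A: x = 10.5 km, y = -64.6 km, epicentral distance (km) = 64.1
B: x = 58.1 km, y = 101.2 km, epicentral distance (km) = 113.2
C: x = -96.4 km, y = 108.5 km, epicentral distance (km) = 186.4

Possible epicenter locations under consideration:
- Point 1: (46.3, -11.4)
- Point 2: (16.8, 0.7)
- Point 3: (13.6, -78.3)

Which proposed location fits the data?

For each candidate, compare |candidate − station| to the reported distance:
Point 1: residuals A 0.0, B 0.0, C 0.0 → max 0.0 km
Point 2: residuals A 1.5, B 4.5, C 30.1 → max 30.1 km
Point 3: residuals A 50.1, B 71.7, C 30.4 → max 71.7 km
Only Point 1 has all residuals ≈ 0.

Point 1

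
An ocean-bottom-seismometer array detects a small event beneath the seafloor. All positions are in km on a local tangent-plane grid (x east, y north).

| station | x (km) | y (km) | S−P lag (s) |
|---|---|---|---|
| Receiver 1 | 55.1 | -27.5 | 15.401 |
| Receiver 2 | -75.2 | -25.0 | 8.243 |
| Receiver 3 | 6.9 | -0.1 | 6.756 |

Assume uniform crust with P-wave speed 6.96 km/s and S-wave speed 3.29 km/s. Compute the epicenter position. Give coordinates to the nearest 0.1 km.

-34.7 km east, 6.7 km north

Distance from S−P lag: d = Δt · v_P v_S / (v_P − v_S) = Δt · (6.96·3.29)/(6.96−3.29) ≈ 6.2393·Δt.
So d_Receiver 1 = 96.09, d_Receiver 2 = 51.43, d_Receiver 3 = 42.15 km.
Circle about each station: (x − 55.1)² + (y + 27.5)² = 96.09²; (x + 75.2)² + (y + 25.0)² = 51.43²; (x − 6.9)² + (y + 0.1)² = 42.15².
Subtracting the Receiver 1 equation from the Receiver 2 and Receiver 3 equations removes the quadratic terms:
-260.6 x + 5.0 y = 9076.02
-96.4 x + 54.8 y = 3712.03
Solving the 2×2 system: x ≈ -34.7, y ≈ 6.7 km.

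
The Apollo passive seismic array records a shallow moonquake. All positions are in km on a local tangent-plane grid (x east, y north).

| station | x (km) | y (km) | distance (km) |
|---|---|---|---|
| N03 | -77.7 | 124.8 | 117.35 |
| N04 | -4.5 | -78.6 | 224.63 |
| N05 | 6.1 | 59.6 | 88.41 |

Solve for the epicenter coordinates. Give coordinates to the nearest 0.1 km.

Circle about each station: (x + 77.7)² + (y − 124.8)² = 117.35²; (x + 4.5)² + (y + 78.6)² = 224.63²; (x − 6.1)² + (y − 59.6)² = 88.41².
Subtracting the N03 equation from the N04 and N05 equations removes the quadratic terms:
146.4 x − 406.8 y = -52101.73
167.6 x − 130.4 y = -12068.27
Solving the 2×2 system: x ≈ 38.4, y ≈ 141.9 km.

38.4 km east, 141.9 km north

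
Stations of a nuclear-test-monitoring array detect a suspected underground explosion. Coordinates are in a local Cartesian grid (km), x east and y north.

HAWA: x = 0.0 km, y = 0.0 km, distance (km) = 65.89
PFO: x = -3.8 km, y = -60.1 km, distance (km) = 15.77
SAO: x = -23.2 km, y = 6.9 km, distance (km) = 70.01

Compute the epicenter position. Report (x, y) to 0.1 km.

Circle about each station: x² + y² = 65.89²; (x + 3.8)² + (y + 60.1)² = 15.77²; (x + 23.2)² + (y − 6.9)² = 70.01².
Subtracting the HAWA equation from the PFO and SAO equations removes the quadratic terms:
-7.6 x − 120.2 y = 7719.25
-46.4 x + 13.8 y = 25.94
Solving the 2×2 system: x ≈ -19.3, y ≈ -63.0 km.

-19.3 km east, -63.0 km north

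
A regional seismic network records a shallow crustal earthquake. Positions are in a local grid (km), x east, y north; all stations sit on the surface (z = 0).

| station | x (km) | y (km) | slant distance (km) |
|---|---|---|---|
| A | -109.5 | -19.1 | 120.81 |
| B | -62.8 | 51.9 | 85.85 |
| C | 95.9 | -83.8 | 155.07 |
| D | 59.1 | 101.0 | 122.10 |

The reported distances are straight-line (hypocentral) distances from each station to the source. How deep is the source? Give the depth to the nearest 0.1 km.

Each station gives a sphere (x−x_i)² + (y−y_i)² + z² = d_i² (stations at z=0).
Subtracting the A sphere from B and C: z² cancels, leaving linear equations in x and y:
93.4 x + 142.0 y = 1507.22
410.8 x − 129.4 y = -5587.46
Solving: x ≈ -8.497, y ≈ 16.203 km (keep extra digits for the depth step; rounded: -8.5, 16.2).
Then from the A sphere: z² = 120.81² − (x + 109.5)² − (y + 19.1)² with x = -8.497, y = 16.203, so z ≈ 56.099 ≈ 56.1 km.

depth ≈ 56.1 km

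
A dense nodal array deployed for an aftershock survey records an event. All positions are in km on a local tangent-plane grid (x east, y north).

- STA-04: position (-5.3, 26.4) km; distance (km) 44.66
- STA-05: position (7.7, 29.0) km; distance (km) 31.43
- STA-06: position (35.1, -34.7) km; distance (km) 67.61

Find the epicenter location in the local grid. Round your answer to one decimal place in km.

x ≈ 38.9 km, y ≈ 32.8 km

Circle about each station: (x + 5.3)² + (y − 26.4)² = 44.66²; (x − 7.7)² + (y − 29.0)² = 31.43²; (x − 35.1)² + (y + 34.7)² = 67.61².
Subtracting the STA-04 equation from the STA-05 and STA-06 equations removes the quadratic terms:
26.0 x + 5.2 y = 1181.91
80.8 x − 122.2 y = -865.55
Solving the 2×2 system: x ≈ 38.9, y ≈ 32.8 km.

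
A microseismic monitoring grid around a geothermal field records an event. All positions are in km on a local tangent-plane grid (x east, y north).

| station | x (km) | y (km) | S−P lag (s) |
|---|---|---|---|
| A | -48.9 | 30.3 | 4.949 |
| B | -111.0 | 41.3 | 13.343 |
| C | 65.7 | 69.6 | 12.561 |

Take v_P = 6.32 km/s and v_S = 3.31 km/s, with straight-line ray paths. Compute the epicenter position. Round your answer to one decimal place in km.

Distance from S−P lag: d = Δt · v_P v_S / (v_P − v_S) = Δt · (6.32·3.31)/(6.32−3.31) ≈ 6.9499·Δt.
So d_A = 34.40, d_B = 92.73, d_C = 87.30 km.
Circle about each station: (x + 48.9)² + (y − 30.3)² = 34.40²; (x + 111.0)² + (y − 41.3)² = 92.73²; (x − 65.7)² + (y − 69.6)² = 87.30².
Subtracting the A equation from the B and C equations removes the quadratic terms:
-124.2 x + 22.0 y = 3301.90
229.2 x + 78.6 y = -586.58
Solving the 2×2 system: x ≈ -18.4, y ≈ 46.2 km.

(-18.4, 46.2)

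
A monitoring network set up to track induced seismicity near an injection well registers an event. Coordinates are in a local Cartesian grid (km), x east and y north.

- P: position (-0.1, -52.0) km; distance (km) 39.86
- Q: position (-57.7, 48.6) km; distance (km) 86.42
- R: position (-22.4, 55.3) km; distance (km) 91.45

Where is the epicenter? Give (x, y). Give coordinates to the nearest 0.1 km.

(-36.2, -35.1)

Circle about each station: (x + 0.1)² + (y + 52.0)² = 39.86²; (x + 57.7)² + (y − 48.6)² = 86.42²; (x + 22.4)² + (y − 55.3)² = 91.45².
Subtracting the P equation from the Q and R equations removes the quadratic terms:
-115.2 x + 201.2 y = -2892.36
-44.6 x + 214.6 y = -5918.44
Solving the 2×2 system: x ≈ -36.2, y ≈ -35.1 km.
Check against P (with the unrounded x, y): √((x + 0.1)²+(y + 52.0)²) = 39.86 ≈ 39.86 km. ✓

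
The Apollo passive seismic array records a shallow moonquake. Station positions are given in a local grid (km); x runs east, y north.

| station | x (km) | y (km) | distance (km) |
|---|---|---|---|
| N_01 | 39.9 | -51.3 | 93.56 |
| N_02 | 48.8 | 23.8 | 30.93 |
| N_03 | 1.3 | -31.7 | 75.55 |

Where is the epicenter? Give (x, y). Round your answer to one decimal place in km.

Circle about each station: (x − 39.9)² + (y + 51.3)² = 93.56²; (x − 48.8)² + (y − 23.8)² = 30.93²; (x − 1.3)² + (y + 31.7)² = 75.55².
Subtracting the N_01 equation from the N_02 and N_03 equations removes the quadratic terms:
17.8 x + 150.2 y = 6520.99
-77.2 x + 39.2 y = -171.45
Solving the 2×2 system: x ≈ 22.9, y ≈ 40.7 km.

(22.9, 40.7)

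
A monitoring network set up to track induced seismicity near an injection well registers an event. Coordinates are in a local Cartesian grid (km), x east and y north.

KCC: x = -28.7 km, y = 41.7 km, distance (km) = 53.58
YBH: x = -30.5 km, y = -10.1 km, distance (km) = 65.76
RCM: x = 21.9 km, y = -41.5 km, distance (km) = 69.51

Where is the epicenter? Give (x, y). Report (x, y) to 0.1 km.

x ≈ 23.1 km, y ≈ 28.0 km

Circle about each station: (x + 28.7)² + (y − 41.7)² = 53.58²; (x + 30.5)² + (y + 10.1)² = 65.76²; (x − 21.9)² + (y + 41.5)² = 69.51².
Subtracting pairs of circle equations eliminates x²+y² and gives linear equations (the radical axes):
-3.6 x − 103.6 y = -2983.88
101.2 x − 166.4 y = -2321.54
Solving the 2×2 system: x ≈ 23.1, y ≈ 28.0 km.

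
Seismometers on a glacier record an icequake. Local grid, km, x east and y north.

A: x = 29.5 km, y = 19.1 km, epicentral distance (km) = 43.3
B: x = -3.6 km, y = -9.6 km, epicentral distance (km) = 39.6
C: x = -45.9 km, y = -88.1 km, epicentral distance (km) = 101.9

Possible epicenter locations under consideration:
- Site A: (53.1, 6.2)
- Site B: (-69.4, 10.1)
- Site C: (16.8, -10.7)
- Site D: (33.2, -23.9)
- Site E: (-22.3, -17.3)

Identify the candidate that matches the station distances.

For each candidate, compare |candidate − station| to the reported distance:
Site A: residuals A 16.4, B 19.3, C 34.8 → max 34.8 km
Site B: residuals A 56.0, B 29.1, C 0.9 → max 56.0 km
Site C: residuals A 10.9, B 19.2, C 2.3 → max 19.2 km
Site D: residuals A 0.1, B 0.1, C 0.0 → max 0.1 km
Site E: residuals A 20.0, B 19.4, C 27.3 → max 27.3 km
Only Site D has all residuals ≈ 0.

Site D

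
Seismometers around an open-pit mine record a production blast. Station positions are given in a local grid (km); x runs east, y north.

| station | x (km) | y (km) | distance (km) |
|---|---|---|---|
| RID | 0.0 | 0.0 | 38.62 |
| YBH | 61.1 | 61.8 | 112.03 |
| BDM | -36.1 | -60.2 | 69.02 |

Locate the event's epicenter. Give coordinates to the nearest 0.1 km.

Circle about each station: x² + y² = 38.62²; (x − 61.1)² + (y − 61.8)² = 112.03²; (x + 36.1)² + (y + 60.2)² = 69.02².
Subtracting pairs of circle equations eliminates x²+y² and gives linear equations (the radical axes):
122.2 x + 123.6 y = -3506.77
-72.2 x − 120.4 y = 1654.99
Solving the 2×2 system: x ≈ -37.6, y ≈ 8.8 km.

x ≈ -37.6 km, y ≈ 8.8 km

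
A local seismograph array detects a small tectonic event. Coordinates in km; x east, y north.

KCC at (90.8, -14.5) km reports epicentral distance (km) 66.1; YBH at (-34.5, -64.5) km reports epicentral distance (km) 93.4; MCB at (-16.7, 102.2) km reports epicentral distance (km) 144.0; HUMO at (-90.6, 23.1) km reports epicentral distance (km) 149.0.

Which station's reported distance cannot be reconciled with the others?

Solve using three stations at a time. Using YBH, MCB, HUMO (subtract circle equations pairwise → linear system) gives (x, y) ≈ (50.4, -25.3).
Distances from that point to each station vs reported:
  KCC: calculated 41.8 vs reported 66.1 → residual 24.3 km
  YBH: calculated 93.5 vs reported 93.4 → residual 0.1 km
  MCB: calculated 144.1 vs reported 144.0 → residual 0.1 km
  HUMO: calculated 149.1 vs reported 149.0 → residual 0.1 km
YBH, MCB, HUMO are mutually consistent (residuals ≈ 0); KCC is off by 24.3 km.

KCC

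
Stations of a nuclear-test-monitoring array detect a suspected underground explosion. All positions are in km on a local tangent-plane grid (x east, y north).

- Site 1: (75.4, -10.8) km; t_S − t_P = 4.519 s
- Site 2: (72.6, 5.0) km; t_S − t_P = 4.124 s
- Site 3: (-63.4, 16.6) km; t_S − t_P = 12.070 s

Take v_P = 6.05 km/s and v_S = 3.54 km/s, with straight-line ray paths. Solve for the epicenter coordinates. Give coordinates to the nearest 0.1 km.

(38.0, -1.4)

Distance from S−P lag: d = Δt · v_P v_S / (v_P − v_S) = Δt · (6.05·3.54)/(6.05−3.54) ≈ 8.5327·Δt.
So d_Site 1 = 38.56, d_Site 2 = 35.19, d_Site 3 = 102.99 km.
Circle about each station: (x − 75.4)² + (y + 10.8)² = 38.56²; (x − 72.6)² + (y − 5.0)² = 35.19²; (x + 63.4)² + (y − 16.6)² = 102.99².
Subtracting the Site 1 equation from the Site 2 and Site 3 equations removes the quadratic terms:
-5.6 x + 31.6 y = -257.50
-277.6 x + 54.8 y = -10626.75
Solving the 2×2 system: x ≈ 38.0, y ≈ -1.4 km.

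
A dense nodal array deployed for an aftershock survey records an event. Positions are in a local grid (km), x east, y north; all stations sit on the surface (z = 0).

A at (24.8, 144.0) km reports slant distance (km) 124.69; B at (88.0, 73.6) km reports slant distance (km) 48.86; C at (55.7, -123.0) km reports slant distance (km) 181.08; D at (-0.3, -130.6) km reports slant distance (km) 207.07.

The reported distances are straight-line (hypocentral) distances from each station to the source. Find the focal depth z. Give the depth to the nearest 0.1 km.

Each station gives a sphere (x−x_i)² + (y−y_i)² + z² = d_i² (stations at z=0).
Subtracting the A sphere from B and C: z² cancels, leaving linear equations in x and y:
126.4 x − 140.8 y = 4970.22
61.8 x − 534.0 y = -20361.92
Solving: x ≈ 93.902, y ≈ 48.998 km (keep extra digits for the depth step; rounded: 93.9, 49.0).
Then from the A sphere: z² = 124.69² − (x − 24.8)² − (y − 144.0)² with x = 93.902, y = 48.998, so z ≈ 41.799 ≈ 41.8 km.
Check against D (with the unrounded solution): distance 207.07 ≈ 207.07 km. ✓

z ≈ 41.8 km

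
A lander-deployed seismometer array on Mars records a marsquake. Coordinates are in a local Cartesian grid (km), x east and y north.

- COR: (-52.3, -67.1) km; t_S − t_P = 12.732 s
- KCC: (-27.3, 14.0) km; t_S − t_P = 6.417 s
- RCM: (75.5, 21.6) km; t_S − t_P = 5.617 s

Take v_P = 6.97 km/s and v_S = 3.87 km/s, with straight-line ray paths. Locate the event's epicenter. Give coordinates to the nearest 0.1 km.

Distance from S−P lag: d = Δt · v_P v_S / (v_P − v_S) = Δt · (6.97·3.87)/(6.97−3.87) ≈ 8.7013·Δt.
So d_COR = 110.78, d_KCC = 55.84, d_RCM = 48.87 km.
Circle about each station: (x + 52.3)² + (y + 67.1)² = 110.78²; (x + 27.3)² + (y − 14.0)² = 55.84²; (x − 75.5)² + (y − 21.6)² = 48.87².
Subtracting the COR equation from the KCC and RCM equations removes the quadratic terms:
50.0 x + 162.2 y = 2857.69
255.6 x + 177.4 y = 8813.04
Solving the 2×2 system: x ≈ 28.3, y ≈ 8.9 km.

x ≈ 28.3 km, y ≈ 8.9 km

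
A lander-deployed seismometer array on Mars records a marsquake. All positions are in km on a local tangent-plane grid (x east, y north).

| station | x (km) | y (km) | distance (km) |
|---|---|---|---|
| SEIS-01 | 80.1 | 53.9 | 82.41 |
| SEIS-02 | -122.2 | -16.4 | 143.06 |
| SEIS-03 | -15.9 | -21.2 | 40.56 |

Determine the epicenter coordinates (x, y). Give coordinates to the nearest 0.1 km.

Circle about each station: (x − 80.1)² + (y − 53.9)² = 82.41²; (x + 122.2)² + (y + 16.4)² = 143.06²; (x + 15.9)² + (y + 21.2)² = 40.56².
Subtracting pairs of circle equations eliminates x²+y² and gives linear equations (the radical axes):
-404.6 x − 140.6 y = -7794.18
-192.0 x − 150.2 y = -3472.68
Solving the 2×2 system: x ≈ 20.2, y ≈ -2.7 km.
Check against SEIS-01 (with the unrounded x, y): √((x − 80.1)²+(y − 53.9)²) = 82.41 ≈ 82.41 km. ✓

x ≈ 20.2 km, y ≈ -2.7 km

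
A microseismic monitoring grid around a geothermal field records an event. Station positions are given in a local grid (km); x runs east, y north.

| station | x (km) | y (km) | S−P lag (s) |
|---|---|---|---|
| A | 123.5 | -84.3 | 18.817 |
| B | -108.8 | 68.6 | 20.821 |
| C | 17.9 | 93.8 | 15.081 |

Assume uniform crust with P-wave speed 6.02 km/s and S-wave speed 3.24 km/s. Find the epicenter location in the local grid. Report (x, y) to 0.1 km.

13.1 km east, -11.9 km north

Distance from S−P lag: d = Δt · v_P v_S / (v_P − v_S) = Δt · (6.02·3.24)/(6.02−3.24) ≈ 7.0161·Δt.
So d_A = 132.02, d_B = 146.08, d_C = 105.81 km.
Circle about each station: (x − 123.5)² + (y + 84.3)² = 132.02²; (x + 108.8)² + (y − 68.6)² = 146.08²; (x − 17.9)² + (y − 93.8)² = 105.81².
Subtracting the A equation from the B and C equations removes the quadratic terms:
-464.6 x + 305.8 y = -9725.43
-211.2 x + 356.2 y = -7006.37
Solving the 2×2 system: x ≈ 13.1, y ≈ -11.9 km.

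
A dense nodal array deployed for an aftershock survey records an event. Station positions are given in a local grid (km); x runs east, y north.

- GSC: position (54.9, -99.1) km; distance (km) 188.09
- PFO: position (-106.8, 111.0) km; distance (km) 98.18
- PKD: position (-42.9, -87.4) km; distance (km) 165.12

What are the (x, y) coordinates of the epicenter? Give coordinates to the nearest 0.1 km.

Circle about each station: (x − 54.9)² + (y + 99.1)² = 188.09²; (x + 106.8)² + (y − 111.0)² = 98.18²; (x + 42.9)² + (y + 87.4)² = 165.12².
Subtracting the GSC equation from the PFO and PKD equations removes the quadratic terms:
-323.4 x + 420.2 y = 36630.96
-195.6 x + 23.4 y = 4757.58
Solving the 2×2 system: x ≈ -15.3, y ≈ 75.4 km.
Check against GSC (with the unrounded x, y): √((x − 54.9)²+(y + 99.1)²) = 188.09 ≈ 188.09 km. ✓

x ≈ -15.3 km, y ≈ 75.4 km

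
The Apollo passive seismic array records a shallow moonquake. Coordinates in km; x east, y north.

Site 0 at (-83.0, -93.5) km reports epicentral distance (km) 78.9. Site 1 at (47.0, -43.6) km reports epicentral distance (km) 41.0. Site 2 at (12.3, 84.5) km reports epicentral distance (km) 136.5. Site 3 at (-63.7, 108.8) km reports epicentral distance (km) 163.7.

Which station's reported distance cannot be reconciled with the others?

Solve using three stations at a time. Using Site 0, Site 2, Site 3 (subtract circle equations pairwise → linear system) gives (x, y) ≈ (-18.4, -48.4).
Distances from that point to each station vs reported:
  Site 0: calculated 78.8 vs reported 78.9 → residual 0.1 km
  Site 1: calculated 65.6 vs reported 41.0 → residual 24.6 km
  Site 2: calculated 136.4 vs reported 136.5 → residual 0.1 km
  Site 3: calculated 163.6 vs reported 163.7 → residual 0.1 km
Site 0, Site 2, Site 3 are mutually consistent (residuals ≈ 0); Site 1 is off by 24.6 km.

Site 1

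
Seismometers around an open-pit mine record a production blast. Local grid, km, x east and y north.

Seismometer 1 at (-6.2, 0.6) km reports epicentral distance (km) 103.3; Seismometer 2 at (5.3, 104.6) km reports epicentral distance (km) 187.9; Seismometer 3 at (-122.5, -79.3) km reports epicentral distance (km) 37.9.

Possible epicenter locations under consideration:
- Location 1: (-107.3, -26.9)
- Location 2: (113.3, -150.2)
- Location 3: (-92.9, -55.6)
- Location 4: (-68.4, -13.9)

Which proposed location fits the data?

For each candidate, compare |candidate − station| to the reported distance:
Location 1: residuals Seismometer 1 1.5, Seismometer 2 14.8, Seismometer 3 16.7 → max 16.7 km
Location 2: residuals Seismometer 1 89.1, Seismometer 2 88.8, Seismometer 3 208.3 → max 208.3 km
Location 3: residuals Seismometer 1 0.0, Seismometer 2 0.0, Seismometer 3 0.0 → max 0.0 km
Location 4: residuals Seismometer 1 39.4, Seismometer 2 48.4, Seismometer 3 47.0 → max 48.4 km
Only Location 3 has all residuals ≈ 0.

Location 3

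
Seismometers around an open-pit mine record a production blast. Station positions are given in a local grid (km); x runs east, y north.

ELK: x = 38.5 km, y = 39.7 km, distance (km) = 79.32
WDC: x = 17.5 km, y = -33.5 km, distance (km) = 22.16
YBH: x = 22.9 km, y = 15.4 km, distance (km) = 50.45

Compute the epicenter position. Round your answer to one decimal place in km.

(-3.8, -27.4)

Circle about each station: (x − 38.5)² + (y − 39.7)² = 79.32²; (x − 17.5)² + (y + 33.5)² = 22.16²; (x − 22.9)² + (y − 15.4)² = 50.45².
Subtracting pairs of circle equations eliminates x²+y² and gives linear equations (the radical axes):
-42.0 x − 146.4 y = 4170.76
-31.2 x − 48.6 y = 1449.69
Solving the 2×2 system: x ≈ -3.8, y ≈ -27.4 km.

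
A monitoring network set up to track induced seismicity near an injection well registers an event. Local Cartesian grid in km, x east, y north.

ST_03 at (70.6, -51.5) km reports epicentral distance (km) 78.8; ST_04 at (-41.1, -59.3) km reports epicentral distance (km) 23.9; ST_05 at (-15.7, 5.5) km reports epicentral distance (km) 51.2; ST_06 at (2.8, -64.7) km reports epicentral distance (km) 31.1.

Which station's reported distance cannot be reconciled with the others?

Solve using three stations at a time. Using ST_04, ST_05, ST_06 (subtract circle equations pairwise → linear system) gives (x, y) ≈ (-21.6, -45.4).
Distances from that point to each station vs reported:
  ST_03: calculated 92.4 vs reported 78.8 → residual 13.6 km
  ST_04: calculated 23.9 vs reported 23.9 → residual 0.0 km
  ST_05: calculated 51.2 vs reported 51.2 → residual 0.0 km
  ST_06: calculated 31.1 vs reported 31.1 → residual 0.0 km
ST_04, ST_05, ST_06 are mutually consistent (residuals ≈ 0); ST_03 is off by 13.6 km.

ST_03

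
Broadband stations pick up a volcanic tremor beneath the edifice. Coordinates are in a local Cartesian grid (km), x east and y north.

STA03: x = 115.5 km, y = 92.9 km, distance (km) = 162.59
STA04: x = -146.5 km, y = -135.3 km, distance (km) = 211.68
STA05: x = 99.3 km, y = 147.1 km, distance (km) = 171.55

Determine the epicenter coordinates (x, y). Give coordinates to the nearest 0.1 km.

Circle about each station: (x − 115.5)² + (y − 92.9)² = 162.59²; (x + 146.5)² + (y + 135.3)² = 211.68²; (x − 99.3)² + (y − 147.1)² = 171.55².
Subtracting pairs of circle equations eliminates x²+y² and gives linear equations (the radical axes):
-524.0 x − 456.4 y = -575.23
-32.4 x + 108.4 y = 6534.35
Solving the 2×2 system: x ≈ -40.8, y ≈ 48.1 km.

x ≈ -40.8 km, y ≈ 48.1 km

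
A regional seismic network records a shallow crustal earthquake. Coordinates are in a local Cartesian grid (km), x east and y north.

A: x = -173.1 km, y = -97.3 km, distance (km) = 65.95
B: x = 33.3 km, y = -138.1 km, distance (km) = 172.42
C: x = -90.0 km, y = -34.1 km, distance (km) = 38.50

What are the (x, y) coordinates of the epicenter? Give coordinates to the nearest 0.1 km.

Circle about each station: (x + 173.1)² + (y + 97.3)² = 65.95²; (x − 33.3)² + (y + 138.1)² = 172.42²; (x + 90.0)² + (y + 34.1)² = 38.50².
Subtracting the A equation from the B and C equations removes the quadratic terms:
412.8 x − 81.6 y = -44629.65
166.2 x + 126.4 y = -27300.94
Solving the 2×2 system: x ≈ -119.7, y ≈ -58.6 km.

(-119.7, -58.6)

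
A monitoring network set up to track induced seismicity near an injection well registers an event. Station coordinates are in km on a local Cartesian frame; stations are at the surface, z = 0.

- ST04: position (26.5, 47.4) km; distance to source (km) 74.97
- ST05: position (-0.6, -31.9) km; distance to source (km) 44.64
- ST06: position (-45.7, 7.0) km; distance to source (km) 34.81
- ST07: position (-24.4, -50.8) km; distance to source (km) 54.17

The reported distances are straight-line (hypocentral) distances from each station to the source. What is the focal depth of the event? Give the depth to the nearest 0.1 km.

Each station gives a sphere (x−x_i)² + (y−y_i)² + z² = d_i² (stations at z=0).
Subtracting the ST04 sphere from ST05 and ST06: z² cancels, leaving linear equations in x and y:
-54.2 x − 158.6 y = 1696.73
-144.4 x − 80.8 y = 3597.24
Solving: x ≈ -23.400, y ≈ -2.701 km (keep extra digits for the depth step; rounded: -23.4, -2.7).
Then from the ST04 sphere: z² = 74.97² − (x − 26.5)² − (y − 47.4)² with x = -23.400, y = -2.701, so z ≈ 24.907 ≈ 24.9 km.

depth ≈ 24.9 km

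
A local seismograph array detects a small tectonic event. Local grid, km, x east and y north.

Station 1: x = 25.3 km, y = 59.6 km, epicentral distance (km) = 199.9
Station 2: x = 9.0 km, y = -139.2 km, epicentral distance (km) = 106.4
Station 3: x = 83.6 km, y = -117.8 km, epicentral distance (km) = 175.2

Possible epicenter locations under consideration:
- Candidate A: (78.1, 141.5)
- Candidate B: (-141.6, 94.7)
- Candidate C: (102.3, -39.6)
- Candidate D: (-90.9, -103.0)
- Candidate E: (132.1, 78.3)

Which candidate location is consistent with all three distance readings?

Candidate D

For each candidate, compare |candidate − station| to the reported distance:
Candidate A: residuals Station 1 102.5, Station 2 182.7, Station 3 84.2 → max 182.7 km
Candidate B: residuals Station 1 29.3, Station 2 171.8, Station 3 134.4 → max 171.8 km
Candidate C: residuals Station 1 74.3, Station 2 30.1, Station 3 94.8 → max 94.8 km
Candidate D: residuals Station 1 0.0, Station 2 0.1, Station 3 0.1 → max 0.1 km
Candidate E: residuals Station 1 91.5, Station 2 143.5, Station 3 26.8 → max 143.5 km
Only Candidate D has all residuals ≈ 0.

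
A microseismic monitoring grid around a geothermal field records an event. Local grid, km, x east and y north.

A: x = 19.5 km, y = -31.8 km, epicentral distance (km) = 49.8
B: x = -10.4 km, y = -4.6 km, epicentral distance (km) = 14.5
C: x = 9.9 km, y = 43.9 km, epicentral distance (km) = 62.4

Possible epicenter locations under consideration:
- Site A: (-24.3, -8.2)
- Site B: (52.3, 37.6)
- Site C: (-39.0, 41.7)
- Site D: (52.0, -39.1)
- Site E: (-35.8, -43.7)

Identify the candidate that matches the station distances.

Site A

For each candidate, compare |candidate − station| to the reported distance:
Site A: residuals A 0.0, B 0.1, C 0.1 → max 0.1 km
Site B: residuals A 27.0, B 61.1, C 19.5 → max 61.1 km
Site C: residuals A 44.1, B 39.9, C 13.5 → max 44.1 km
Site D: residuals A 16.5, B 56.8, C 30.7 → max 56.8 km
Site E: residuals A 6.8, B 32.1, C 36.4 → max 36.4 km
Only Site A has all residuals ≈ 0.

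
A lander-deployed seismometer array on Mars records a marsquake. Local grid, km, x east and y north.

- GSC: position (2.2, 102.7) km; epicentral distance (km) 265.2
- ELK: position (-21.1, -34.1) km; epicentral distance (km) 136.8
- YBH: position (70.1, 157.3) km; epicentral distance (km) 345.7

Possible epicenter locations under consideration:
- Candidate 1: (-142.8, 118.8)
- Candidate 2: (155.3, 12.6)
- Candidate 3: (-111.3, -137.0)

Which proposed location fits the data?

Candidate 3

For each candidate, compare |candidate − station| to the reported distance:
Candidate 1: residuals GSC 119.3, ELK 58.6, YBH 129.3 → max 129.3 km
Candidate 2: residuals GSC 87.6, ELK 45.7, YBH 177.8 → max 177.8 km
Candidate 3: residuals GSC 0.0, ELK 0.0, YBH 0.0 → max 0.0 km
Only Candidate 3 has all residuals ≈ 0.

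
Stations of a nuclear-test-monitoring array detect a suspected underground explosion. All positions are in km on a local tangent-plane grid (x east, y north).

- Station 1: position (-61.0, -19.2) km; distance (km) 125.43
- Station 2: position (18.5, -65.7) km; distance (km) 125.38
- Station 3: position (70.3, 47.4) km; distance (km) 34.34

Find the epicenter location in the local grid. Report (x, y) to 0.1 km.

x ≈ 37.7 km, y ≈ 58.2 km

Circle about each station: (x + 61.0)² + (y + 19.2)² = 125.43²; (x − 18.5)² + (y + 65.7)² = 125.38²; (x − 70.3)² + (y − 47.4)² = 34.34².
Subtracting pairs of circle equations eliminates x²+y² and gives linear equations (the radical axes):
159.0 x − 93.0 y = 581.64
262.6 x + 133.2 y = 17652.66
Solving the 2×2 system: x ≈ 37.7, y ≈ 58.2 km.
Check against Station 1 (with the unrounded x, y): √((x + 61.0)²+(y + 19.2)²) = 125.43 ≈ 125.43 km. ✓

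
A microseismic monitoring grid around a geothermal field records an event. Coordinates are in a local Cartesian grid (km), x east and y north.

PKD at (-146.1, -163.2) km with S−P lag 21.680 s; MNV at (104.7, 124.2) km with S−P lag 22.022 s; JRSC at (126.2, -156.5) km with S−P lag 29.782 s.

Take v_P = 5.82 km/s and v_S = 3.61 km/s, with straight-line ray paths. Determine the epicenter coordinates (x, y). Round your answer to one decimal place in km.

-83.9 km east, 33.3 km north

Distance from S−P lag: d = Δt · v_P v_S / (v_P − v_S) = Δt · (5.82·3.61)/(5.82−3.61) ≈ 9.5069·Δt.
So d_PKD = 206.11, d_MNV = 209.36, d_JRSC = 283.13 km.
Circle about each station: (x + 146.1)² + (y + 163.2)² = 206.11²; (x − 104.7)² + (y − 124.2)² = 209.36²; (x − 126.2)² + (y + 156.5)² = 283.13².
Subtracting the PKD equation from the MNV and JRSC equations removes the quadratic terms:
501.6 x + 574.8 y = -22942.00
544.6 x + 13.4 y = -45242.02
Solving the 2×2 system: x ≈ -83.9, y ≈ 33.3 km.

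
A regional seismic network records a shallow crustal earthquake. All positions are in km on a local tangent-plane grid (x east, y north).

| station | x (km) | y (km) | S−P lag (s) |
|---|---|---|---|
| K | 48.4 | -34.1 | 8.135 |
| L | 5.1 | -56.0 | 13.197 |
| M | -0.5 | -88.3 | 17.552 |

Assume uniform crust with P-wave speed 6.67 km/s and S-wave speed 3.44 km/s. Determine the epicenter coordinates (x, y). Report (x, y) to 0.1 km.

Distance from S−P lag: d = Δt · v_P v_S / (v_P − v_S) = Δt · (6.67·3.44)/(6.67−3.44) ≈ 7.1037·Δt.
So d_K = 57.79, d_L = 93.75, d_M = 124.68 km.
Circle about each station: (x − 48.4)² + (y + 34.1)² = 57.79²; (x − 5.1)² + (y + 56.0)² = 93.75²; (x + 0.5)² + (y + 88.3)² = 124.68².
Subtracting the K equation from the L and M equations removes the quadratic terms:
-86.6 x − 43.8 y = -5792.74
-97.8 x − 108.4 y = -7913.65
Solving the 2×2 system: x ≈ 55.1, y ≈ 23.3 km.

(55.1, 23.3)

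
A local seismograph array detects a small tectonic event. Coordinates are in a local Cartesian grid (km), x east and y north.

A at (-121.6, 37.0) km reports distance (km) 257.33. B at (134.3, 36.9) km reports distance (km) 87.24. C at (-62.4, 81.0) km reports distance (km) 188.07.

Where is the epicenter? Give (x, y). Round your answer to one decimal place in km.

120.9 km east, 123.1 km north

Circle about each station: (x + 121.6)² + (y − 37.0)² = 257.33²; (x − 134.3)² + (y − 36.9)² = 87.24²; (x + 62.4)² + (y − 81.0)² = 188.07².
Subtracting pairs of circle equations eliminates x²+y² and gives linear equations (the radical axes):
511.8 x − 0.2 y = 61850.45
118.4 x + 88.0 y = 25147.60
Solving the 2×2 system: x ≈ 120.9, y ≈ 123.1 km.
Check against A (with the unrounded x, y): √((x + 121.6)²+(y − 37.0)²) = 257.33 ≈ 257.33 km. ✓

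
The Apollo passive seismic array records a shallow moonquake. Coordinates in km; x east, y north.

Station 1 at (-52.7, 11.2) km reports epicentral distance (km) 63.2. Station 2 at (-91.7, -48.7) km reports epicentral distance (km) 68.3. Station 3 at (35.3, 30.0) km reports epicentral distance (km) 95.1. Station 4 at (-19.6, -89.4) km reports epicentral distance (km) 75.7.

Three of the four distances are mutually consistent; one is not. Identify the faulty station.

Solve using three stations at a time. Using Station 1, Station 2, Station 3 (subtract circle equations pairwise → linear system) gives (x, y) ≈ (-23.4, -44.9).
Distances from that point to each station vs reported:
  Station 1: calculated 63.3 vs reported 63.2 → residual 0.1 km
  Station 2: calculated 68.4 vs reported 68.3 → residual 0.1 km
  Station 3: calculated 95.2 vs reported 95.1 → residual 0.1 km
  Station 4: calculated 44.6 vs reported 75.7 → residual 31.1 km
Station 1, Station 2, Station 3 are mutually consistent (residuals ≈ 0); Station 4 is off by 31.1 km.

Station 4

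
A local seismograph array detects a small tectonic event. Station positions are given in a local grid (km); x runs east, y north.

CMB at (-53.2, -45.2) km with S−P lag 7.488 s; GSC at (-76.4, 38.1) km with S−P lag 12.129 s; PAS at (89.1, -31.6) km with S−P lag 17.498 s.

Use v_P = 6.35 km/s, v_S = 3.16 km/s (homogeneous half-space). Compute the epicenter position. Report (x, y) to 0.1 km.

x ≈ -19.3 km, y ≈ -12.5 km

Distance from S−P lag: d = Δt · v_P v_S / (v_P − v_S) = Δt · (6.35·3.16)/(6.35−3.16) ≈ 6.2903·Δt.
So d_CMB = 47.10, d_GSC = 76.29, d_PAS = 110.07 km.
Circle about each station: (x + 53.2)² + (y + 45.2)² = 47.10²; (x + 76.4)² + (y − 38.1)² = 76.29²; (x − 89.1)² + (y + 31.6)² = 110.07².
Subtracting the CMB equation from the GSC and PAS equations removes the quadratic terms:
-46.4 x + 166.6 y = -1186.46
284.6 x + 27.2 y = -5832.90
Solving the 2×2 system: x ≈ -19.3, y ≈ -12.5 km.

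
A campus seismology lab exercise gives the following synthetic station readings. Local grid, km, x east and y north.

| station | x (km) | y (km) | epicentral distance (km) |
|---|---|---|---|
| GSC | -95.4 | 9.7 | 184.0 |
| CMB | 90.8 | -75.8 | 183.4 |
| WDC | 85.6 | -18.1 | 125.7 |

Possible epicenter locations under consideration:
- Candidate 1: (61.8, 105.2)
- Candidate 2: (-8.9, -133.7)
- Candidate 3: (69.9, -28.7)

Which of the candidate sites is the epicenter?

Candidate 1

For each candidate, compare |candidate − station| to the reported distance:
Candidate 1: residuals GSC 0.1, CMB 0.1, WDC 0.1 → max 0.1 km
Candidate 2: residuals GSC 16.5, CMB 68.1, WDC 23.6 → max 68.1 km
Candidate 3: residuals GSC 14.3, CMB 131.9, WDC 106.8 → max 131.9 km
Only Candidate 1 has all residuals ≈ 0.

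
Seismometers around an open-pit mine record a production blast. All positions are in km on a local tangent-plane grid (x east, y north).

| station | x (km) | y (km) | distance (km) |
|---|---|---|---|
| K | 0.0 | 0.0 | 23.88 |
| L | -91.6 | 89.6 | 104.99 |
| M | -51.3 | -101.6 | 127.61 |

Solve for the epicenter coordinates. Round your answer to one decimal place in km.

(-12.9, 20.1)

Circle about each station: x² + y² = 23.88²; (x + 91.6)² + (y − 89.6)² = 104.99²; (x + 51.3)² + (y + 101.6)² = 127.61².
Subtracting the K equation from the L and M equations removes the quadratic terms:
-183.2 x + 179.2 y = 5966.07
-102.6 x − 203.2 y = -2759.81
Solving the 2×2 system: x ≈ -12.9, y ≈ 20.1 km.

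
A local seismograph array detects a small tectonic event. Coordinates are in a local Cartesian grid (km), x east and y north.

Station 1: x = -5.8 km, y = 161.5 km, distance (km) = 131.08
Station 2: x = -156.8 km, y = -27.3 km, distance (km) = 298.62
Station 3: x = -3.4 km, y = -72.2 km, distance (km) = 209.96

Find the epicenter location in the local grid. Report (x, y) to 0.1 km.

x ≈ 111.7 km, y ≈ 103.4 km

Circle about each station: (x + 5.8)² + (y − 161.5)² = 131.08²; (x + 156.8)² + (y + 27.3)² = 298.62²; (x + 3.4)² + (y + 72.2)² = 209.96².
Subtracting the Station 1 equation from the Station 2 and Station 3 equations removes the quadratic terms:
-302.0 x − 377.6 y = -72776.30
4.8 x − 467.4 y = -47792.73
Solving the 2×2 system: x ≈ 111.7, y ≈ 103.4 km.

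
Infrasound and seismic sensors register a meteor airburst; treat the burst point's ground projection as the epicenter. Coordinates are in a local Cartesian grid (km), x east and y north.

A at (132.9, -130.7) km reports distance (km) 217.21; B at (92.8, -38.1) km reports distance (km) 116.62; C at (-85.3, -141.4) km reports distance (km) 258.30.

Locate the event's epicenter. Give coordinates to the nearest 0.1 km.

Circle about each station: (x − 132.9)² + (y + 130.7)² = 217.21²; (x − 92.8)² + (y + 38.1)² = 116.62²; (x + 85.3)² + (y + 141.4)² = 258.30².
Subtracting pairs of circle equations eliminates x²+y² and gives linear equations (the radical axes):
-80.2 x + 185.2 y = 8898.51
-436.4 x − 21.4 y = -27013.56
Solving the 2×2 system: x ≈ 58.3, y ≈ 73.3 km.

x ≈ 58.3 km, y ≈ 73.3 km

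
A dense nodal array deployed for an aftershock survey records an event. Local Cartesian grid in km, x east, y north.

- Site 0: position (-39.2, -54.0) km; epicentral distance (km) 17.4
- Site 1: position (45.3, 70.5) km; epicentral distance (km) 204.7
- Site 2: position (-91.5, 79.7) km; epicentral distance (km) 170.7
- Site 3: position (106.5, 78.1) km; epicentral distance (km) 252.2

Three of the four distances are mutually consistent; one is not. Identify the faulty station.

Site 0

Solve using three stations at a time. Using Site 1, Site 2, Site 3 (subtract circle equations pairwise → linear system) gives (x, y) ≈ (-80.9, -90.8).
Distances from that point to each station vs reported:
  Site 0: calculated 55.6 vs reported 17.4 → residual 38.2 km
  Site 1: calculated 204.8 vs reported 204.7 → residual 0.1 km
  Site 2: calculated 170.8 vs reported 170.7 → residual 0.1 km
  Site 3: calculated 252.3 vs reported 252.2 → residual 0.1 km
Site 1, Site 2, Site 3 are mutually consistent (residuals ≈ 0); Site 0 is off by 38.2 km.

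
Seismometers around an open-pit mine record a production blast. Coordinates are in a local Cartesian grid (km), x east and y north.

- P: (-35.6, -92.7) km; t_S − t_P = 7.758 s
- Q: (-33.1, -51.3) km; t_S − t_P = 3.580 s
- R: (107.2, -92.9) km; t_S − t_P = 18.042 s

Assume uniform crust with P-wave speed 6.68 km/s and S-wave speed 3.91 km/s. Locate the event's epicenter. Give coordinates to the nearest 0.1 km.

Distance from S−P lag: d = Δt · v_P v_S / (v_P − v_S) = Δt · (6.68·3.91)/(6.68−3.91) ≈ 9.4292·Δt.
So d_P = 73.15, d_Q = 33.76, d_R = 170.12 km.
Circle about each station: (x + 35.6)² + (y + 92.7)² = 73.15²; (x + 33.1)² + (y + 51.3)² = 33.76²; (x − 107.2)² + (y + 92.9)² = 170.12².
Subtracting pairs of circle equations eliminates x²+y² and gives linear equations (the radical axes):
5.0 x + 82.8 y = -1922.17
285.6 x − 0.4 y = -13328.29
Solving the 2×2 system: x ≈ -46.7, y ≈ -20.4 km.
Check against P (with the unrounded x, y): √((x + 35.6)²+(y + 92.7)²) = 73.15 ≈ 73.15 km. ✓

(-46.7, -20.4)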